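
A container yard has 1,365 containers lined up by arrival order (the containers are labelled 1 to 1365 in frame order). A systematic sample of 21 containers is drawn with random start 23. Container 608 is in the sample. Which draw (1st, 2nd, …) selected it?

10

k = 1365/21 = 65
position = (608 − 23)/65 + 1 = 585/65 + 1 = 9 + 1 = 10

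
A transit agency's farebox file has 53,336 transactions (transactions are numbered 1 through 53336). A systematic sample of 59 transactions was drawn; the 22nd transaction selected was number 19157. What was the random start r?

173

k = 53336/59 = 904
r = 19157 − (22−1)×904 = 19157 − 18984 = 173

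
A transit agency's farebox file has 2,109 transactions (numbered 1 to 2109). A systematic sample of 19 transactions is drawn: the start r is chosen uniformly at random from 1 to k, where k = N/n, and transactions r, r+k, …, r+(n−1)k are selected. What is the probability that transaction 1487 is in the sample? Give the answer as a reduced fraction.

1/111

k = 2109/19 = 111.
Transaction 1487 is selected iff r ≡ 1487 (mod 111); exactly one such r in {1,…,111}.
Inclusion probability = 1/111.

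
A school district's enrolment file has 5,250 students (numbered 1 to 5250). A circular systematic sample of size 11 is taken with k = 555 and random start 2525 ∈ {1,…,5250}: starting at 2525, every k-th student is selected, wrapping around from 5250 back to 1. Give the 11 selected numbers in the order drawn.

Selection 1: 2525
Selection 2: 2525 + 555 = 3080
Selection 3: 3080 + 555 = 3635
Selection 4: 3635 + 555 = 4190
Selection 5: 4190 + 555 = 4745
Selection 6: 4745 + 555 = 5300 → 5300 − 5250 = 50
Selection 7: 50 + 555 = 605
Selection 8: 605 + 555 = 1160
Selection 9: 1160 + 555 = 1715
Selection 10: 1715 + 555 = 2270
Selection 11: 2270 + 555 = 2825

2525, 3080, 3635, 4190, 4745, 50, 605, 1160, 1715, 2270, 2825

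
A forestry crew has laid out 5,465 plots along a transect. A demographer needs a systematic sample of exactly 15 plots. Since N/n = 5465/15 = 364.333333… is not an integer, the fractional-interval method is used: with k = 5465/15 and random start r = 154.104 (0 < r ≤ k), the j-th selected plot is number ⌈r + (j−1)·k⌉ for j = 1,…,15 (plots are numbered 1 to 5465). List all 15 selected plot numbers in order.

j=1: r + 0k = 154.104 → ⌈·⌉ = 155
j=2: r + 1k = 518.437333… → ⌈·⌉ = 519
j=3: r + 2k = 882.770666… → ⌈·⌉ = 883
j=4: r + 3k = 1247.104 → ⌈·⌉ = 1248
j=5: r + 4k = 1611.437333… → ⌈·⌉ = 1612
j=6: r + 5k = 1975.770666… → ⌈·⌉ = 1976
j=7: r + 6k = 2340.104 → ⌈·⌉ = 2341
j=8: r + 7k = 2704.437333… → ⌈·⌉ = 2705
j=9: r + 8k = 3068.770666… → ⌈·⌉ = 3069
j=10: r + 9k = 3433.104 → ⌈·⌉ = 3434
j=11: r + 10k = 3797.437333… → ⌈·⌉ = 3798
j=12: r + 11k = 4161.770666… → ⌈·⌉ = 4162
j=13: r + 12k = 4526.104 → ⌈·⌉ = 4527
j=14: r + 13k = 4890.437333… → ⌈·⌉ = 4891
j=15: r + 14k = 5254.770666… → ⌈·⌉ = 5255

155, 519, 883, 1248, 1612, 1976, 2341, 2705, 3069, 3434, 3798, 4162, 4527, 4891, 5255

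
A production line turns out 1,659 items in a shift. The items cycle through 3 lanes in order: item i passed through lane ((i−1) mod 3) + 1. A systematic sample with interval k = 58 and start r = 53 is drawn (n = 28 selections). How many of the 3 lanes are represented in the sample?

Consecutive selections differ by k = 58, so their lane numbers differ by 58 mod 3 = 1.
gcd(58, 3) = 1, so the sample visits 3/1 = 3 distinct residues mod 3.
Start 53 is lane 2; the lanes hit are 1, 2, 3.

3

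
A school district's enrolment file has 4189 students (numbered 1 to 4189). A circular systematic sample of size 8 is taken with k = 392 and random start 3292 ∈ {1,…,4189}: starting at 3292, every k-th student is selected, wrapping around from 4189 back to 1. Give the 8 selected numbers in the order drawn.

Selection 1: 3292
Selection 2: 3292 + 392 = 3684
Selection 3: 3684 + 392 = 4076
Selection 4: 4076 + 392 = 4468 → 4468 − 4189 = 279
Selection 5: 279 + 392 = 671
Selection 6: 671 + 392 = 1063
Selection 7: 1063 + 392 = 1455
Selection 8: 1455 + 392 = 1847

3292, 3684, 4076, 279, 671, 1063, 1455, 1847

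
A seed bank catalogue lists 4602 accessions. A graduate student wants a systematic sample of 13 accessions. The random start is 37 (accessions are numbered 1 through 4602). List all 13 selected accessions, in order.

37, 391, 745, 1099, 1453, 1807, 2161, 2515, 2869, 3223, 3577, 3931, 4285

k = N/n = 4602/13 = 354
accession 1: 37
accession 2: 37 + 354 = 391
accession 3: 391 + 354 = 745
accession 4: 745 + 354 = 1099
accession 5: 1099 + 354 = 1453
accession 6: 1453 + 354 = 1807
accession 7: 1807 + 354 = 2161
accession 8: 2161 + 354 = 2515
accession 9: 2515 + 354 = 2869
accession 10: 2869 + 354 = 3223
accession 11: 3223 + 354 = 3577
accession 12: 3577 + 354 = 3931
accession 13: 3931 + 354 = 4285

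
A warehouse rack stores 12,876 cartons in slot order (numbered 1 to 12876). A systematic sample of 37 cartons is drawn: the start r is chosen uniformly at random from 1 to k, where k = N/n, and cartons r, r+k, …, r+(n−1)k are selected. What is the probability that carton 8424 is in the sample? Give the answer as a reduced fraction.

k = 12876/37 = 348.
Carton 8424 is selected iff r ≡ 8424 (mod 348); exactly one such r in {1,…,348}.
Inclusion probability = 1/348.

1/348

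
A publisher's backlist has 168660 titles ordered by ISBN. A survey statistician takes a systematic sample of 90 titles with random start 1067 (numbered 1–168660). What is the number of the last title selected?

167853

k = 168660/90 = 1874
90th selection = r + (90−1)·k = 1067 + 89×1874 = 1067 + 166786 = 167853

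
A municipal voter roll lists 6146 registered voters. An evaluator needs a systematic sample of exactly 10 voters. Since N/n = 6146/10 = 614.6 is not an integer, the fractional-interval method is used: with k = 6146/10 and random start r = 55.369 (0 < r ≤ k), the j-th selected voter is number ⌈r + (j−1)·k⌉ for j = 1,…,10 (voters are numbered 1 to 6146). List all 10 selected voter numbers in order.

j=1: r + 0k = 55.369 → ⌈·⌉ = 56
j=2: r + 1k = 669.969 → ⌈·⌉ = 670
j=3: r + 2k = 1284.569 → ⌈·⌉ = 1285
j=4: r + 3k = 1899.169 → ⌈·⌉ = 1900
j=5: r + 4k = 2513.769 → ⌈·⌉ = 2514
j=6: r + 5k = 3128.369 → ⌈·⌉ = 3129
j=7: r + 6k = 3742.969 → ⌈·⌉ = 3743
j=8: r + 7k = 4357.569 → ⌈·⌉ = 4358
j=9: r + 8k = 4972.169 → ⌈·⌉ = 4973
j=10: r + 9k = 5586.769 → ⌈·⌉ = 5587

56, 670, 1285, 1900, 2514, 3129, 3743, 4358, 4973, 5587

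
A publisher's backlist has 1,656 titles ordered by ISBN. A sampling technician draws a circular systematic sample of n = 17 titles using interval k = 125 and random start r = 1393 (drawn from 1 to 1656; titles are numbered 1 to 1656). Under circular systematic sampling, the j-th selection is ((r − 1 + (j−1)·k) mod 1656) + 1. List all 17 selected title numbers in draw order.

1393, 1518, 1643, 112, 237, 362, 487, 612, 737, 862, 987, 1112, 1237, 1362, 1487, 1612, 81

Selection 1: 1393
Selection 2: 1393 + 125 = 1518
Selection 3: 1518 + 125 = 1643
Selection 4: 1643 + 125 = 1768 → 1768 − 1656 = 112
Selection 5: 112 + 125 = 237
Selection 6: 237 + 125 = 362
Selection 7: 362 + 125 = 487
Selection 8: 487 + 125 = 612
Selection 9: 612 + 125 = 737
Selection 10: 737 + 125 = 862
Selection 11: 862 + 125 = 987
Selection 12: 987 + 125 = 1112
Selection 13: 1112 + 125 = 1237
Selection 14: 1237 + 125 = 1362
Selection 15: 1362 + 125 = 1487
Selection 16: 1487 + 125 = 1612
Selection 17: 1612 + 125 = 1737 → 1737 − 1656 = 81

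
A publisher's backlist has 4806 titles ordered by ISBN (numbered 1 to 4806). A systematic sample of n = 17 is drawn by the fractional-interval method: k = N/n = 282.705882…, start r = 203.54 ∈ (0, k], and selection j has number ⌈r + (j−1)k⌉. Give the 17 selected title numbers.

j=1: r + 0k = 203.54 → ⌈·⌉ = 204
j=2: r + 1k = 486.245882… → ⌈·⌉ = 487
j=3: r + 2k = 768.951764… → ⌈·⌉ = 769
j=4: r + 3k = 1051.657647… → ⌈·⌉ = 1052
j=5: r + 4k = 1334.363529… → ⌈·⌉ = 1335
j=6: r + 5k = 1617.069411… → ⌈·⌉ = 1618
j=7: r + 6k = 1899.775294… → ⌈·⌉ = 1900
j=8: r + 7k = 2182.481176… → ⌈·⌉ = 2183
j=9: r + 8k = 2465.187058… → ⌈·⌉ = 2466
j=10: r + 9k = 2747.892941… → ⌈·⌉ = 2748
j=11: r + 10k = 3030.598823… → ⌈·⌉ = 3031
j=12: r + 11k = 3313.304705… → ⌈·⌉ = 3314
j=13: r + 12k = 3596.010588… → ⌈·⌉ = 3597
j=14: r + 13k = 3878.716470… → ⌈·⌉ = 3879
j=15: r + 14k = 4161.422352… → ⌈·⌉ = 4162
j=16: r + 15k = 4444.128235… → ⌈·⌉ = 4445
j=17: r + 16k = 4726.834117… → ⌈·⌉ = 4727

204, 487, 769, 1052, 1335, 1618, 1900, 2183, 2466, 2748, 3031, 3314, 3597, 3879, 4162, 4445, 4727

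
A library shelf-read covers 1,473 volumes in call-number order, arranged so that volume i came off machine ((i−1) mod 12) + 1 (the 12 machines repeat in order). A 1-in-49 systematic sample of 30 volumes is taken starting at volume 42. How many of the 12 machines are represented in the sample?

Consecutive selections differ by k = 49, so their machine numbers differ by 49 mod 12 = 1.
gcd(49, 12) = 1, so the sample visits 12/1 = 12 distinct residues mod 12.
Start 42 is machine 6; the machines hit are 1, 2, 3, 4, 5, 6, 7, 8, 9, 10, 11, 12.

12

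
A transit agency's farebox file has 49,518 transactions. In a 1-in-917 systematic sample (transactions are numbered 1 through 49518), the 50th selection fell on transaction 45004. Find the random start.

k = 917
r = 45004 − (50−1)×917 = 45004 − 44933 = 71

71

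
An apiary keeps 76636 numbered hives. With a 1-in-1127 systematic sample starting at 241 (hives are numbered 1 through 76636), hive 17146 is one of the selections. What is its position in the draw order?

k = 1127
position = (17146 − 241)/1127 + 1 = 16905/1127 + 1 = 15 + 1 = 16

16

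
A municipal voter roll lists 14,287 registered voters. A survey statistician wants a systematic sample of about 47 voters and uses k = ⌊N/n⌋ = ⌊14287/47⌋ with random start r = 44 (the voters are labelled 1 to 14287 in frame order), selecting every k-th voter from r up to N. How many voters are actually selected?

48

k = ⌊14287/47⌋ = 303
Achieved size = ⌊(14287 − 44)/303⌋ + 1 = ⌊14243/303⌋ + 1 = 47 + 1 = 48
(last selection: 44 + 47×303 = 14285 ≤ 14287; next would be 14588 > 14287)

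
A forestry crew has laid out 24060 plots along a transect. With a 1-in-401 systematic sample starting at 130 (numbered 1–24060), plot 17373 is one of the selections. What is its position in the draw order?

44

k = 401
position = (17373 − 130)/401 + 1 = 17243/401 + 1 = 43 + 1 = 44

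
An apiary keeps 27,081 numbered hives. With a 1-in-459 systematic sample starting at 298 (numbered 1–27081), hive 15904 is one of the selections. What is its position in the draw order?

35

k = 459
position = (15904 − 298)/459 + 1 = 15606/459 + 1 = 34 + 1 = 35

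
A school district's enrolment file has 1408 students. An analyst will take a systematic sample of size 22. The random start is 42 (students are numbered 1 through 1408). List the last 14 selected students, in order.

k = N/n = 1408/22 = 64
9th selection = 42 + 8×64 = 554
10th: 554 + 64 = 618
11th: 618 + 64 = 682
12th: 682 + 64 = 746
13th: 746 + 64 = 810
14th: 810 + 64 = 874
15th: 874 + 64 = 938
16th: 938 + 64 = 1002
17th: 1002 + 64 = 1066
18th: 1066 + 64 = 1130
19th: 1130 + 64 = 1194
20th: 1194 + 64 = 1258
21st: 1258 + 64 = 1322
22nd: 1322 + 64 = 1386

554, 618, 682, 746, 810, 874, 938, 1002, 1066, 1130, 1194, 1258, 1322, 1386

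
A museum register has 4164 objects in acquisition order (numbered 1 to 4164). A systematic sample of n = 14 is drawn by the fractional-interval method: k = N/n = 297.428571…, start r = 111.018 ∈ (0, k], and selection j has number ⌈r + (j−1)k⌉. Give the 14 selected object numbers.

112, 409, 706, 1004, 1301, 1599, 1896, 2194, 2491, 2788, 3086, 3383, 3681, 3978

j=1: r + 0k = 111.018 → ⌈·⌉ = 112
j=2: r + 1k = 408.446571… → ⌈·⌉ = 409
j=3: r + 2k = 705.875142… → ⌈·⌉ = 706
j=4: r + 3k = 1003.303714… → ⌈·⌉ = 1004
j=5: r + 4k = 1300.732285… → ⌈·⌉ = 1301
j=6: r + 5k = 1598.160857… → ⌈·⌉ = 1599
j=7: r + 6k = 1895.589428… → ⌈·⌉ = 1896
j=8: r + 7k = 2193.018 → ⌈·⌉ = 2194
j=9: r + 8k = 2490.446571… → ⌈·⌉ = 2491
j=10: r + 9k = 2787.875142… → ⌈·⌉ = 2788
j=11: r + 10k = 3085.303714… → ⌈·⌉ = 3086
j=12: r + 11k = 3382.732285… → ⌈·⌉ = 3383
j=13: r + 12k = 3680.160857… → ⌈·⌉ = 3681
j=14: r + 13k = 3977.589428… → ⌈·⌉ = 3978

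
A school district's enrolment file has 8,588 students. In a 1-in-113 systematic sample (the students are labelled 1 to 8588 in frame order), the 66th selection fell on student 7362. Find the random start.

k = 113
r = 7362 − (66−1)×113 = 7362 − 7345 = 17

17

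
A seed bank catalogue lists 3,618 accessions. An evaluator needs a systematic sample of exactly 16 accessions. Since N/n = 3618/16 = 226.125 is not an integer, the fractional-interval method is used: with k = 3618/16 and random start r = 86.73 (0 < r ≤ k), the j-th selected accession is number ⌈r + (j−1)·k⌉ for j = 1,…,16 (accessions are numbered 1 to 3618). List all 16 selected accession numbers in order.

j=1: r + 0k = 86.73 → ⌈·⌉ = 87
j=2: r + 1k = 312.855 → ⌈·⌉ = 313
j=3: r + 2k = 538.98 → ⌈·⌉ = 539
j=4: r + 3k = 765.105 → ⌈·⌉ = 766
j=5: r + 4k = 991.23 → ⌈·⌉ = 992
j=6: r + 5k = 1217.355 → ⌈·⌉ = 1218
j=7: r + 6k = 1443.48 → ⌈·⌉ = 1444
j=8: r + 7k = 1669.605 → ⌈·⌉ = 1670
j=9: r + 8k = 1895.73 → ⌈·⌉ = 1896
j=10: r + 9k = 2121.855 → ⌈·⌉ = 2122
j=11: r + 10k = 2347.98 → ⌈·⌉ = 2348
j=12: r + 11k = 2574.105 → ⌈·⌉ = 2575
j=13: r + 12k = 2800.23 → ⌈·⌉ = 2801
j=14: r + 13k = 3026.355 → ⌈·⌉ = 3027
j=15: r + 14k = 3252.48 → ⌈·⌉ = 3253
j=16: r + 15k = 3478.605 → ⌈·⌉ = 3479

87, 313, 539, 766, 992, 1218, 1444, 1670, 1896, 2122, 2348, 2575, 2801, 3027, 3253, 3479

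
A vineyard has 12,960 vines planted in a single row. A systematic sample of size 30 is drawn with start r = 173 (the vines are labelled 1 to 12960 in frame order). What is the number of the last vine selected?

12701

k = 12960/30 = 432
30th selection = r + (30−1)·k = 173 + 29×432 = 173 + 12528 = 12701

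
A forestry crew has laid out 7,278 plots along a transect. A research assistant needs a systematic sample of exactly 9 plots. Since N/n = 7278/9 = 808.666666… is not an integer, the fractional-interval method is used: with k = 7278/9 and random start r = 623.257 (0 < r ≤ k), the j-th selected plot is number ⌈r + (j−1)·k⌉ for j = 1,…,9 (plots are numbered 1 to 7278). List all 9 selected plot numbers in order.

j=1: r + 0k = 623.257 → ⌈·⌉ = 624
j=2: r + 1k = 1431.923666… → ⌈·⌉ = 1432
j=3: r + 2k = 2240.590333… → ⌈·⌉ = 2241
j=4: r + 3k = 3049.257 → ⌈·⌉ = 3050
j=5: r + 4k = 3857.923666… → ⌈·⌉ = 3858
j=6: r + 5k = 4666.590333… → ⌈·⌉ = 4667
j=7: r + 6k = 5475.257 → ⌈·⌉ = 5476
j=8: r + 7k = 6283.923666… → ⌈·⌉ = 6284
j=9: r + 8k = 7092.590333… → ⌈·⌉ = 7093

624, 1432, 2241, 3050, 3858, 4667, 5476, 6284, 7093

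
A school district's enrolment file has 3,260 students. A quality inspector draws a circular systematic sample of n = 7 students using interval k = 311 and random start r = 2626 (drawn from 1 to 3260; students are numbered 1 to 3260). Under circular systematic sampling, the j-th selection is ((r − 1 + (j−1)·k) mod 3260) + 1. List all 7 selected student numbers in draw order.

Selection 1: 2626
Selection 2: 2626 + 311 = 2937
Selection 3: 2937 + 311 = 3248
Selection 4: 3248 + 311 = 3559 → 3559 − 3260 = 299
Selection 5: 299 + 311 = 610
Selection 6: 610 + 311 = 921
Selection 7: 921 + 311 = 1232

2626, 2937, 3248, 299, 610, 921, 1232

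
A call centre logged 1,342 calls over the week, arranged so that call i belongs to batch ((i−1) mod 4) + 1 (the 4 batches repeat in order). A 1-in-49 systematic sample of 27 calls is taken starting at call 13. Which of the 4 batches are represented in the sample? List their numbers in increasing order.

Consecutive selections differ by k = 49, so their batch numbers differ by 49 mod 4 = 1.
gcd(49, 4) = 1, so the sample visits 4/1 = 4 distinct residues mod 4.
Start 13 is batch 1; the batches hit are 1, 2, 3, 4.

1, 2, 3, 4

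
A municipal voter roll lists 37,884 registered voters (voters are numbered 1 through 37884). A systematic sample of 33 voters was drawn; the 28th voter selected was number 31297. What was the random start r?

301

k = 37884/33 = 1148
r = 31297 − (28−1)×1148 = 31297 − 30996 = 301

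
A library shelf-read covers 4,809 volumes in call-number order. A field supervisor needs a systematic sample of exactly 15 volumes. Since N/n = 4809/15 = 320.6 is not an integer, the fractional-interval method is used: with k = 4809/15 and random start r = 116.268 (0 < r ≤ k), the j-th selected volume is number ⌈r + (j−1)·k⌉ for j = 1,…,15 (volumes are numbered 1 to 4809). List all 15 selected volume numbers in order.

117, 437, 758, 1079, 1399, 1720, 2040, 2361, 2682, 3002, 3323, 3643, 3964, 4285, 4605

j=1: r + 0k = 116.268 → ⌈·⌉ = 117
j=2: r + 1k = 436.868 → ⌈·⌉ = 437
j=3: r + 2k = 757.468 → ⌈·⌉ = 758
j=4: r + 3k = 1078.068 → ⌈·⌉ = 1079
j=5: r + 4k = 1398.668 → ⌈·⌉ = 1399
j=6: r + 5k = 1719.268 → ⌈·⌉ = 1720
j=7: r + 6k = 2039.868 → ⌈·⌉ = 2040
j=8: r + 7k = 2360.468 → ⌈·⌉ = 2361
j=9: r + 8k = 2681.068 → ⌈·⌉ = 2682
j=10: r + 9k = 3001.668 → ⌈·⌉ = 3002
j=11: r + 10k = 3322.268 → ⌈·⌉ = 3323
j=12: r + 11k = 3642.868 → ⌈·⌉ = 3643
j=13: r + 12k = 3963.468 → ⌈·⌉ = 3964
j=14: r + 13k = 4284.068 → ⌈·⌉ = 4285
j=15: r + 14k = 4604.668 → ⌈·⌉ = 4605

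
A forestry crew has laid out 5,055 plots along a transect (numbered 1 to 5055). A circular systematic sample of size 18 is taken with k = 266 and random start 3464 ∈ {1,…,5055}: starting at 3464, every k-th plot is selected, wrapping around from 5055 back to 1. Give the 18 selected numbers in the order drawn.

Selection 1: 3464
Selection 2: 3464 + 266 = 3730
Selection 3: 3730 + 266 = 3996
Selection 4: 3996 + 266 = 4262
Selection 5: 4262 + 266 = 4528
Selection 6: 4528 + 266 = 4794
Selection 7: 4794 + 266 = 5060 → 5060 − 5055 = 5
Selection 8: 5 + 266 = 271
Selection 9: 271 + 266 = 537
Selection 10: 537 + 266 = 803
Selection 11: 803 + 266 = 1069
Selection 12: 1069 + 266 = 1335
Selection 13: 1335 + 266 = 1601
Selection 14: 1601 + 266 = 1867
Selection 15: 1867 + 266 = 2133
Selection 16: 2133 + 266 = 2399
Selection 17: 2399 + 266 = 2665
Selection 18: 2665 + 266 = 2931

3464, 3730, 3996, 4262, 4528, 4794, 5, 271, 537, 803, 1069, 1335, 1601, 1867, 2133, 2399, 2665, 2931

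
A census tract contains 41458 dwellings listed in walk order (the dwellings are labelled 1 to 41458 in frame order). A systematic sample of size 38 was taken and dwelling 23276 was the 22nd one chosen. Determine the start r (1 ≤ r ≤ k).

365

k = 41458/38 = 1091
r = 23276 − (22−1)×1091 = 23276 − 22911 = 365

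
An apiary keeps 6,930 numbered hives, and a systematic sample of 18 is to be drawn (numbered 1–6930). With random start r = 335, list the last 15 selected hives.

1490, 1875, 2260, 2645, 3030, 3415, 3800, 4185, 4570, 4955, 5340, 5725, 6110, 6495, 6880

k = N/n = 6930/18 = 385
4th selection = 335 + 3×385 = 1490
5th: 1490 + 385 = 1875
6th: 1875 + 385 = 2260
7th: 2260 + 385 = 2645
8th: 2645 + 385 = 3030
9th: 3030 + 385 = 3415
10th: 3415 + 385 = 3800
11th: 3800 + 385 = 4185
12th: 4185 + 385 = 4570
13th: 4570 + 385 = 4955
14th: 4955 + 385 = 5340
15th: 5340 + 385 = 5725
16th: 5725 + 385 = 6110
17th: 6110 + 385 = 6495
18th: 6495 + 385 = 6880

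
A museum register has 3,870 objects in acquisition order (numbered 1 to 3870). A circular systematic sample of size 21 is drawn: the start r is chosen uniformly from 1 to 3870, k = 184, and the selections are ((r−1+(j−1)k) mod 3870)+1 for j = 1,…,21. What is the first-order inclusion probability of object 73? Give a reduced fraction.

For each position j, as r ranges over 1…3870 the j-th selection hits every object exactly once, so object 73 is selected for exactly 21 of the 3870 starts.
Inclusion probability = 21/3870 = 7/1290.

7/1290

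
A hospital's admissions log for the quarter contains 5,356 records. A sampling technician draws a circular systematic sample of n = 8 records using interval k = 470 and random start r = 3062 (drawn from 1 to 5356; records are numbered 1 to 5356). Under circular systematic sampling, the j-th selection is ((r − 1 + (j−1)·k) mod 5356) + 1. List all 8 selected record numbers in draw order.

Selection 1: 3062
Selection 2: 3062 + 470 = 3532
Selection 3: 3532 + 470 = 4002
Selection 4: 4002 + 470 = 4472
Selection 5: 4472 + 470 = 4942
Selection 6: 4942 + 470 = 5412 → 5412 − 5356 = 56
Selection 7: 56 + 470 = 526
Selection 8: 526 + 470 = 996

3062, 3532, 4002, 4472, 4942, 56, 526, 996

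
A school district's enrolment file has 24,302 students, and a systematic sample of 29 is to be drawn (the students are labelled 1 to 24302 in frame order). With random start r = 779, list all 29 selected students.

779, 1617, 2455, 3293, 4131, 4969, 5807, 6645, 7483, 8321, 9159, 9997, 10835, 11673, 12511, 13349, 14187, 15025, 15863, 16701, 17539, 18377, 19215, 20053, 20891, 21729, 22567, 23405, 24243

k = N/n = 24302/29 = 838
student 1: 779
student 2: 779 + 838 = 1617
student 3: 1617 + 838 = 2455
student 4: 2455 + 838 = 3293
student 5: 3293 + 838 = 4131
student 6: 4131 + 838 = 4969
student 7: 4969 + 838 = 5807
student 8: 5807 + 838 = 6645
student 9: 6645 + 838 = 7483
student 10: 7483 + 838 = 8321
student 11: 8321 + 838 = 9159
student 12: 9159 + 838 = 9997
student 13: 9997 + 838 = 10835
student 14: 10835 + 838 = 11673
student 15: 11673 + 838 = 12511
student 16: 12511 + 838 = 13349
student 17: 13349 + 838 = 14187
student 18: 14187 + 838 = 15025
student 19: 15025 + 838 = 15863
student 20: 15863 + 838 = 16701
student 21: 16701 + 838 = 17539
student 22: 17539 + 838 = 18377
student 23: 18377 + 838 = 19215
student 24: 19215 + 838 = 20053
student 25: 20053 + 838 = 20891
student 26: 20891 + 838 = 21729
student 27: 21729 + 838 = 22567
student 28: 22567 + 838 = 23405
student 29: 23405 + 838 = 24243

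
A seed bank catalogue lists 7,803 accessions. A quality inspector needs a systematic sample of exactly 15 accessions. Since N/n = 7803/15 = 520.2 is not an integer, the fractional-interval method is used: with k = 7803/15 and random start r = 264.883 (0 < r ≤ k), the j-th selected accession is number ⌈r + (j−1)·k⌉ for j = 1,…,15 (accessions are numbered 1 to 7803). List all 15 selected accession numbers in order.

j=1: r + 0k = 264.883 → ⌈·⌉ = 265
j=2: r + 1k = 785.083 → ⌈·⌉ = 786
j=3: r + 2k = 1305.283 → ⌈·⌉ = 1306
j=4: r + 3k = 1825.483 → ⌈·⌉ = 1826
j=5: r + 4k = 2345.683 → ⌈·⌉ = 2346
j=6: r + 5k = 2865.883 → ⌈·⌉ = 2866
j=7: r + 6k = 3386.083 → ⌈·⌉ = 3387
j=8: r + 7k = 3906.283 → ⌈·⌉ = 3907
j=9: r + 8k = 4426.483 → ⌈·⌉ = 4427
j=10: r + 9k = 4946.683 → ⌈·⌉ = 4947
j=11: r + 10k = 5466.883 → ⌈·⌉ = 5467
j=12: r + 11k = 5987.083 → ⌈·⌉ = 5988
j=13: r + 12k = 6507.283 → ⌈·⌉ = 6508
j=14: r + 13k = 7027.483 → ⌈·⌉ = 7028
j=15: r + 14k = 7547.683 → ⌈·⌉ = 7548

265, 786, 1306, 1826, 2346, 2866, 3387, 3907, 4427, 4947, 5467, 5988, 6508, 7028, 7548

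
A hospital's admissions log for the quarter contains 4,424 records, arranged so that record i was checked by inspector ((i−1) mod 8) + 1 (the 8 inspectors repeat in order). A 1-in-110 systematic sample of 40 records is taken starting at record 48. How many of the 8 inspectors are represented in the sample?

4

Consecutive selections differ by k = 110, so their inspector numbers differ by 110 mod 8 = 6.
gcd(110, 8) = 2, so the sample visits 8/2 = 4 distinct residues mod 8.
Start 48 is inspector 8; the inspectors hit are 2, 4, 6, 8.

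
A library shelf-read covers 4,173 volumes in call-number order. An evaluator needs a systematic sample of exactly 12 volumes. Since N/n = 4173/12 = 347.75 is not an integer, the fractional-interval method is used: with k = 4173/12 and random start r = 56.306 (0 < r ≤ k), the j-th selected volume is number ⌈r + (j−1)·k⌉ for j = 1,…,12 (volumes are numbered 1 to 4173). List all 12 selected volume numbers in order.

j=1: r + 0k = 56.306 → ⌈·⌉ = 57
j=2: r + 1k = 404.056 → ⌈·⌉ = 405
j=3: r + 2k = 751.806 → ⌈·⌉ = 752
j=4: r + 3k = 1099.556 → ⌈·⌉ = 1100
j=5: r + 4k = 1447.306 → ⌈·⌉ = 1448
j=6: r + 5k = 1795.056 → ⌈·⌉ = 1796
j=7: r + 6k = 2142.806 → ⌈·⌉ = 2143
j=8: r + 7k = 2490.556 → ⌈·⌉ = 2491
j=9: r + 8k = 2838.306 → ⌈·⌉ = 2839
j=10: r + 9k = 3186.056 → ⌈·⌉ = 3187
j=11: r + 10k = 3533.806 → ⌈·⌉ = 3534
j=12: r + 11k = 3881.556 → ⌈·⌉ = 3882

57, 405, 752, 1100, 1448, 1796, 2143, 2491, 2839, 3187, 3534, 3882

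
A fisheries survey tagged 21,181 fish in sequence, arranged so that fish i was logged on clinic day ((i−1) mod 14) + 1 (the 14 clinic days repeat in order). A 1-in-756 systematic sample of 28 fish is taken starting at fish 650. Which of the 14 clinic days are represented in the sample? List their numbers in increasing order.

6

Consecutive selections differ by k = 756, so their clinic day numbers differ by 756 mod 14 = 0.
gcd(756, 14) = 14, so the sample visits 14/14 = 1 distinct residues mod 14.
Start 650 is clinic day 6; the clinic days hit are 6.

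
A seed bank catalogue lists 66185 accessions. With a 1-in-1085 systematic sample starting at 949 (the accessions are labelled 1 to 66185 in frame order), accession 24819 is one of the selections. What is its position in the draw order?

k = 1085
position = (24819 − 949)/1085 + 1 = 23870/1085 + 1 = 22 + 1 = 23

23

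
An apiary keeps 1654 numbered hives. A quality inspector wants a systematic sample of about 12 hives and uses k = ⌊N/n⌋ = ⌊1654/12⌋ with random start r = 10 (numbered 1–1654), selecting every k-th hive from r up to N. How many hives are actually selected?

13

k = ⌊1654/12⌋ = 137
Achieved size = ⌊(1654 − 10)/137⌋ + 1 = ⌊1644/137⌋ + 1 = 12 + 1 = 13
(last selection: 10 + 12×137 = 1654 ≤ 1654; next would be 1791 > 1654)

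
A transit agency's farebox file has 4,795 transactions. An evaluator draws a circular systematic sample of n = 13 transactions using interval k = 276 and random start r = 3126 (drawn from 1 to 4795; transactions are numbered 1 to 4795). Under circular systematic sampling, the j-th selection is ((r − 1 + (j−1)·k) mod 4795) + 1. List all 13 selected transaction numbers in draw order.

3126, 3402, 3678, 3954, 4230, 4506, 4782, 263, 539, 815, 1091, 1367, 1643

Selection 1: 3126
Selection 2: 3126 + 276 = 3402
Selection 3: 3402 + 276 = 3678
Selection 4: 3678 + 276 = 3954
Selection 5: 3954 + 276 = 4230
Selection 6: 4230 + 276 = 4506
Selection 7: 4506 + 276 = 4782
Selection 8: 4782 + 276 = 5058 → 5058 − 4795 = 263
Selection 9: 263 + 276 = 539
Selection 10: 539 + 276 = 815
Selection 11: 815 + 276 = 1091
Selection 12: 1091 + 276 = 1367
Selection 13: 1367 + 276 = 1643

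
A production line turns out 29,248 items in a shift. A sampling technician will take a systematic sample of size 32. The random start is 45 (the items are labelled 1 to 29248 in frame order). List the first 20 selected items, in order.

k = N/n = 29248/32 = 914
item 1: 45
item 2: 45 + 914 = 959
item 3: 959 + 914 = 1873
item 4: 1873 + 914 = 2787
item 5: 2787 + 914 = 3701
item 6: 3701 + 914 = 4615
item 7: 4615 + 914 = 5529
item 8: 5529 + 914 = 6443
item 9: 6443 + 914 = 7357
item 10: 7357 + 914 = 8271
item 11: 8271 + 914 = 9185
item 12: 9185 + 914 = 10099
item 13: 10099 + 914 = 11013
item 14: 11013 + 914 = 11927
item 15: 11927 + 914 = 12841
item 16: 12841 + 914 = 13755
item 17: 13755 + 914 = 14669
item 18: 14669 + 914 = 15583
item 19: 15583 + 914 = 16497
item 20: 16497 + 914 = 17411

45, 959, 1873, 2787, 3701, 4615, 5529, 6443, 7357, 8271, 9185, 10099, 11013, 11927, 12841, 13755, 14669, 15583, 16497, 17411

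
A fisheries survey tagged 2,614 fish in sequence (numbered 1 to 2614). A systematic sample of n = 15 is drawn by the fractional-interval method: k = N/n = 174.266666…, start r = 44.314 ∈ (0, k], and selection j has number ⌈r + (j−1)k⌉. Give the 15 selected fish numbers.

j=1: r + 0k = 44.314 → ⌈·⌉ = 45
j=2: r + 1k = 218.580666… → ⌈·⌉ = 219
j=3: r + 2k = 392.847333… → ⌈·⌉ = 393
j=4: r + 3k = 567.114 → ⌈·⌉ = 568
j=5: r + 4k = 741.380666… → ⌈·⌉ = 742
j=6: r + 5k = 915.647333… → ⌈·⌉ = 916
j=7: r + 6k = 1089.914 → ⌈·⌉ = 1090
j=8: r + 7k = 1264.180666… → ⌈·⌉ = 1265
j=9: r + 8k = 1438.447333… → ⌈·⌉ = 1439
j=10: r + 9k = 1612.714 → ⌈·⌉ = 1613
j=11: r + 10k = 1786.980666… → ⌈·⌉ = 1787
j=12: r + 11k = 1961.247333… → ⌈·⌉ = 1962
j=13: r + 12k = 2135.514 → ⌈·⌉ = 2136
j=14: r + 13k = 2309.780666… → ⌈·⌉ = 2310
j=15: r + 14k = 2484.047333… → ⌈·⌉ = 2485

45, 219, 393, 568, 742, 916, 1090, 1265, 1439, 1613, 1787, 1962, 2136, 2310, 2485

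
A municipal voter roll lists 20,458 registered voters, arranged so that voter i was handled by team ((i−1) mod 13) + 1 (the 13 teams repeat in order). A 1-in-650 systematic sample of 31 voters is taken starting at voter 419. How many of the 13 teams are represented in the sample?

1

Consecutive selections differ by k = 650, so their team numbers differ by 650 mod 13 = 0.
gcd(650, 13) = 13, so the sample visits 13/13 = 1 distinct residues mod 13.
Start 419 is team 3; the teams hit are 3.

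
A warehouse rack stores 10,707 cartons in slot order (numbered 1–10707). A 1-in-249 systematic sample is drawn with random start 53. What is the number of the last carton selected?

10511

k = 249
43rd selection = r + (43−1)·k = 53 + 42×249 = 53 + 10458 = 10511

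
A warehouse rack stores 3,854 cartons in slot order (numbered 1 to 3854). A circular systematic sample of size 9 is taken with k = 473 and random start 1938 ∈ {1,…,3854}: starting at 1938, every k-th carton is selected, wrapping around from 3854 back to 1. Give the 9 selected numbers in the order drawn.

1938, 2411, 2884, 3357, 3830, 449, 922, 1395, 1868

Selection 1: 1938
Selection 2: 1938 + 473 = 2411
Selection 3: 2411 + 473 = 2884
Selection 4: 2884 + 473 = 3357
Selection 5: 3357 + 473 = 3830
Selection 6: 3830 + 473 = 4303 → 4303 − 3854 = 449
Selection 7: 449 + 473 = 922
Selection 8: 922 + 473 = 1395
Selection 9: 1395 + 473 = 1868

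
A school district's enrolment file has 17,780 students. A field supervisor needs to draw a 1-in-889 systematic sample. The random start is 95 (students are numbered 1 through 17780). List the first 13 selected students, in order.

95, 984, 1873, 2762, 3651, 4540, 5429, 6318, 7207, 8096, 8985, 9874, 10763

student 1: 95
student 2: 95 + 889 = 984
student 3: 984 + 889 = 1873
student 4: 1873 + 889 = 2762
student 5: 2762 + 889 = 3651
student 6: 3651 + 889 = 4540
student 7: 4540 + 889 = 5429
student 8: 5429 + 889 = 6318
student 9: 6318 + 889 = 7207
student 10: 7207 + 889 = 8096
student 11: 8096 + 889 = 8985
student 12: 8985 + 889 = 9874
student 13: 9874 + 889 = 10763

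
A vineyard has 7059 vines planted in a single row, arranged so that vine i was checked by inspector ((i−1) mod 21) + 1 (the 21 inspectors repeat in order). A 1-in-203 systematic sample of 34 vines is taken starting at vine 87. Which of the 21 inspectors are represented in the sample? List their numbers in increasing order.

3, 10, 17

Consecutive selections differ by k = 203, so their inspector numbers differ by 203 mod 21 = 14.
gcd(203, 21) = 7, so the sample visits 21/7 = 3 distinct residues mod 21.
Start 87 is inspector 3; the inspectors hit are 3, 10, 17.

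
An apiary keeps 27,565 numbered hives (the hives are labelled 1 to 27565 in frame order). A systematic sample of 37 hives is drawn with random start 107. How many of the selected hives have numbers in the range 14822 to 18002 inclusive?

k = 27565/37 = 745
First selection ≥ 14822: 107 + ⌈(14822−107)/745⌉·745 = 107 + 20×745 = 15007
Last selection ≤ 18002: 107 + ⌊(18002−107)/745⌋·745 = 107 + 24×745 = 17987
Count = 24 − 20 + 1 = 5

5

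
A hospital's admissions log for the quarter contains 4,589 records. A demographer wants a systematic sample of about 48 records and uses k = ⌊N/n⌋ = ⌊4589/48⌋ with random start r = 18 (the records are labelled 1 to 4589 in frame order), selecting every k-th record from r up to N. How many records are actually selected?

k = ⌊4589/48⌋ = 95
Achieved size = ⌊(4589 − 18)/95⌋ + 1 = ⌊4571/95⌋ + 1 = 48 + 1 = 49
(last selection: 18 + 48×95 = 4578 ≤ 4589; next would be 4673 > 4589)

49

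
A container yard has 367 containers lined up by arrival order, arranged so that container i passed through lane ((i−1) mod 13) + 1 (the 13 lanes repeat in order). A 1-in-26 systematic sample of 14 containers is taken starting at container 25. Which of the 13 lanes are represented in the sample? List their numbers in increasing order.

Consecutive selections differ by k = 26, so their lane numbers differ by 26 mod 13 = 0.
gcd(26, 13) = 13, so the sample visits 13/13 = 1 distinct residues mod 13.
Start 25 is lane 12; the lanes hit are 12.

12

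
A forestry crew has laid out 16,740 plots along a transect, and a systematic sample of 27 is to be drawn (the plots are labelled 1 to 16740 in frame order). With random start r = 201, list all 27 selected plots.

k = N/n = 16740/27 = 620
plot 1: 201
plot 2: 201 + 620 = 821
plot 3: 821 + 620 = 1441
plot 4: 1441 + 620 = 2061
plot 5: 2061 + 620 = 2681
plot 6: 2681 + 620 = 3301
plot 7: 3301 + 620 = 3921
plot 8: 3921 + 620 = 4541
plot 9: 4541 + 620 = 5161
plot 10: 5161 + 620 = 5781
plot 11: 5781 + 620 = 6401
plot 12: 6401 + 620 = 7021
plot 13: 7021 + 620 = 7641
plot 14: 7641 + 620 = 8261
plot 15: 8261 + 620 = 8881
plot 16: 8881 + 620 = 9501
plot 17: 9501 + 620 = 10121
plot 18: 10121 + 620 = 10741
plot 19: 10741 + 620 = 11361
plot 20: 11361 + 620 = 11981
plot 21: 11981 + 620 = 12601
plot 22: 12601 + 620 = 13221
plot 23: 13221 + 620 = 13841
plot 24: 13841 + 620 = 14461
plot 25: 14461 + 620 = 15081
plot 26: 15081 + 620 = 15701
plot 27: 15701 + 620 = 16321

201, 821, 1441, 2061, 2681, 3301, 3921, 4541, 5161, 5781, 6401, 7021, 7641, 8261, 8881, 9501, 10121, 10741, 11361, 11981, 12601, 13221, 13841, 14461, 15081, 15701, 16321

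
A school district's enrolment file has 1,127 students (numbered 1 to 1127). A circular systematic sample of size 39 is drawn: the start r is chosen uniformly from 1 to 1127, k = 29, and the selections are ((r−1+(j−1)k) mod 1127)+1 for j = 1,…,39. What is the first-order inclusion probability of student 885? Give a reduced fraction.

For each position j, as r ranges over 1…1127 the j-th selection hits every student exactly once, so student 885 is selected for exactly 39 of the 1127 starts.
Inclusion probability = 39/1127.

39/1127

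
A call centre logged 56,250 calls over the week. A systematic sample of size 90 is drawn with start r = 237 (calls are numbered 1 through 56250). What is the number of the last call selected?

k = 56250/90 = 625
90th selection = r + (90−1)·k = 237 + 89×625 = 237 + 55625 = 55862

55862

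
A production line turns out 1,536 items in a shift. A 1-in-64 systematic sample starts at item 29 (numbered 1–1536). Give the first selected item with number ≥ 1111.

k = 64
Steps past start: ⌈(1111 − 29)/64⌉ = ⌈1082/64⌉ = 17
Selected item: 29 + 17×64 = 1117

1117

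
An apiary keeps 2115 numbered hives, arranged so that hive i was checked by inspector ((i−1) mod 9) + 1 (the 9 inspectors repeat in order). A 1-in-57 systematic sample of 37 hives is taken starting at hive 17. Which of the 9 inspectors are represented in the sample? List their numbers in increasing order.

Consecutive selections differ by k = 57, so their inspector numbers differ by 57 mod 9 = 3.
gcd(57, 9) = 3, so the sample visits 9/3 = 3 distinct residues mod 9.
Start 17 is inspector 8; the inspectors hit are 2, 5, 8.

2, 5, 8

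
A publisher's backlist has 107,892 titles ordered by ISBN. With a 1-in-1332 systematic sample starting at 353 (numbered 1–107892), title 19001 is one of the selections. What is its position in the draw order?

15

k = 1332
position = (19001 − 353)/1332 + 1 = 18648/1332 + 1 = 14 + 1 = 15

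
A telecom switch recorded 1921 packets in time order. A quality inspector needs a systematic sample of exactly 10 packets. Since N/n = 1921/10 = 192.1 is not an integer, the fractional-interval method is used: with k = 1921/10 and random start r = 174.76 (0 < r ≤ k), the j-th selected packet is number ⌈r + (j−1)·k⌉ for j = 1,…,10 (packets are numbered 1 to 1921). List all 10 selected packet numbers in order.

175, 367, 559, 752, 944, 1136, 1328, 1520, 1712, 1904

j=1: r + 0k = 174.76 → ⌈·⌉ = 175
j=2: r + 1k = 366.86 → ⌈·⌉ = 367
j=3: r + 2k = 558.96 → ⌈·⌉ = 559
j=4: r + 3k = 751.06 → ⌈·⌉ = 752
j=5: r + 4k = 943.16 → ⌈·⌉ = 944
j=6: r + 5k = 1135.26 → ⌈·⌉ = 1136
j=7: r + 6k = 1327.36 → ⌈·⌉ = 1328
j=8: r + 7k = 1519.46 → ⌈·⌉ = 1520
j=9: r + 8k = 1711.56 → ⌈·⌉ = 1712
j=10: r + 9k = 1903.66 → ⌈·⌉ = 1904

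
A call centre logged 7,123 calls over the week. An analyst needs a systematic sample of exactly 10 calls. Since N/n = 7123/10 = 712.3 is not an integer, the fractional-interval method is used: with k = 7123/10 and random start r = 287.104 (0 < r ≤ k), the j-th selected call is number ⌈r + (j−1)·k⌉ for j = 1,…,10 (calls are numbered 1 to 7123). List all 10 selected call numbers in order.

j=1: r + 0k = 287.104 → ⌈·⌉ = 288
j=2: r + 1k = 999.404 → ⌈·⌉ = 1000
j=3: r + 2k = 1711.704 → ⌈·⌉ = 1712
j=4: r + 3k = 2424.004 → ⌈·⌉ = 2425
j=5: r + 4k = 3136.304 → ⌈·⌉ = 3137
j=6: r + 5k = 3848.604 → ⌈·⌉ = 3849
j=7: r + 6k = 4560.904 → ⌈·⌉ = 4561
j=8: r + 7k = 5273.204 → ⌈·⌉ = 5274
j=9: r + 8k = 5985.504 → ⌈·⌉ = 5986
j=10: r + 9k = 6697.804 → ⌈·⌉ = 6698

288, 1000, 1712, 2425, 3137, 3849, 4561, 5274, 5986, 6698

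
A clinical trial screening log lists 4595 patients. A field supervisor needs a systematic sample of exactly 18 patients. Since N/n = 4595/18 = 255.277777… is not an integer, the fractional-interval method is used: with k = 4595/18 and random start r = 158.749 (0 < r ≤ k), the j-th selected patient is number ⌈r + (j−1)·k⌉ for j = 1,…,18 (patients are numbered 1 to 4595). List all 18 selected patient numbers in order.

159, 415, 670, 925, 1180, 1436, 1691, 1946, 2201, 2457, 2712, 2967, 3223, 3478, 3733, 3988, 4244, 4499

j=1: r + 0k = 158.749 → ⌈·⌉ = 159
j=2: r + 1k = 414.026777… → ⌈·⌉ = 415
j=3: r + 2k = 669.304555… → ⌈·⌉ = 670
j=4: r + 3k = 924.582333… → ⌈·⌉ = 925
j=5: r + 4k = 1179.860111… → ⌈·⌉ = 1180
j=6: r + 5k = 1435.137888… → ⌈·⌉ = 1436
j=7: r + 6k = 1690.415666… → ⌈·⌉ = 1691
j=8: r + 7k = 1945.693444… → ⌈·⌉ = 1946
j=9: r + 8k = 2200.971222… → ⌈·⌉ = 2201
j=10: r + 9k = 2456.249 → ⌈·⌉ = 2457
j=11: r + 10k = 2711.526777… → ⌈·⌉ = 2712
j=12: r + 11k = 2966.804555… → ⌈·⌉ = 2967
j=13: r + 12k = 3222.082333… → ⌈·⌉ = 3223
j=14: r + 13k = 3477.360111… → ⌈·⌉ = 3478
j=15: r + 14k = 3732.637888… → ⌈·⌉ = 3733
j=16: r + 15k = 3987.915666… → ⌈·⌉ = 3988
j=17: r + 16k = 4243.193444… → ⌈·⌉ = 4244
j=18: r + 17k = 4498.471222… → ⌈·⌉ = 4499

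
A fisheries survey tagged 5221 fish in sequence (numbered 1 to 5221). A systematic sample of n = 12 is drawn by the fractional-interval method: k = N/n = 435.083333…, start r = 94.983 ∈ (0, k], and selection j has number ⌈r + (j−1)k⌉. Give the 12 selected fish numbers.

95, 531, 966, 1401, 1836, 2271, 2706, 3141, 3576, 4011, 4446, 4881

j=1: r + 0k = 94.983 → ⌈·⌉ = 95
j=2: r + 1k = 530.066333… → ⌈·⌉ = 531
j=3: r + 2k = 965.149666… → ⌈·⌉ = 966
j=4: r + 3k = 1400.233 → ⌈·⌉ = 1401
j=5: r + 4k = 1835.316333… → ⌈·⌉ = 1836
j=6: r + 5k = 2270.399666… → ⌈·⌉ = 2271
j=7: r + 6k = 2705.483 → ⌈·⌉ = 2706
j=8: r + 7k = 3140.566333… → ⌈·⌉ = 3141
j=9: r + 8k = 3575.649666… → ⌈·⌉ = 3576
j=10: r + 9k = 4010.733 → ⌈·⌉ = 4011
j=11: r + 10k = 4445.816333… → ⌈·⌉ = 4446
j=12: r + 11k = 4880.899666… → ⌈·⌉ = 4881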